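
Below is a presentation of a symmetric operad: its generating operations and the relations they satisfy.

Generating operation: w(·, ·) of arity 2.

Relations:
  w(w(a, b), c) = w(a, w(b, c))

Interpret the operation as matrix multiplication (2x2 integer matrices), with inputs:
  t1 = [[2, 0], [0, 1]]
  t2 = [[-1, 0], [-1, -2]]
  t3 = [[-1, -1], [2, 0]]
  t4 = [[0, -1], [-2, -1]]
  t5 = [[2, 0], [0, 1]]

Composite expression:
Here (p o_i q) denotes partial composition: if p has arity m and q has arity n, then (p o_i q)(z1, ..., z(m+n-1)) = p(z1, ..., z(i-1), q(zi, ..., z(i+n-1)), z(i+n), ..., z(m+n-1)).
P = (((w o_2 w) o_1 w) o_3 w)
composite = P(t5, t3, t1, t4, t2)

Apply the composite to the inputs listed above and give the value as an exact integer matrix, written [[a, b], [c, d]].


[[-10, -12], [4, 8]]


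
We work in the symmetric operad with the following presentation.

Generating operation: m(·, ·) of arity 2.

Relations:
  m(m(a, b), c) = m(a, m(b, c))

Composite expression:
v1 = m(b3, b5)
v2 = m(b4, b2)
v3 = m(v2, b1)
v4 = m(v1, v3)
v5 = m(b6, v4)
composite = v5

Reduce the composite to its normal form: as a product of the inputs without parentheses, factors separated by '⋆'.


Every regrouping of m is equal, so read the b-inputs in written order.
m(b3, b5) spells out as b3 ⋆ b5
m(b4, b2) spells out as b4 ⋆ b2
m(m(b4, b2), b1) spells out as b4 ⋆ b2 ⋆ b1
m(m(b3, b5), m(m(b4, b2), b1)) spells out as b3 ⋆ b5 ⋆ b4 ⋆ b2 ⋆ b1
m(b6, m(m(b3, b5), m(m(b4, b2), b1))) spells out as b6 ⋆ b3 ⋆ b5 ⋆ b4 ⋆ b2 ⋆ b1

b6 ⋆ b3 ⋆ b5 ⋆ b4 ⋆ b2 ⋆ b1


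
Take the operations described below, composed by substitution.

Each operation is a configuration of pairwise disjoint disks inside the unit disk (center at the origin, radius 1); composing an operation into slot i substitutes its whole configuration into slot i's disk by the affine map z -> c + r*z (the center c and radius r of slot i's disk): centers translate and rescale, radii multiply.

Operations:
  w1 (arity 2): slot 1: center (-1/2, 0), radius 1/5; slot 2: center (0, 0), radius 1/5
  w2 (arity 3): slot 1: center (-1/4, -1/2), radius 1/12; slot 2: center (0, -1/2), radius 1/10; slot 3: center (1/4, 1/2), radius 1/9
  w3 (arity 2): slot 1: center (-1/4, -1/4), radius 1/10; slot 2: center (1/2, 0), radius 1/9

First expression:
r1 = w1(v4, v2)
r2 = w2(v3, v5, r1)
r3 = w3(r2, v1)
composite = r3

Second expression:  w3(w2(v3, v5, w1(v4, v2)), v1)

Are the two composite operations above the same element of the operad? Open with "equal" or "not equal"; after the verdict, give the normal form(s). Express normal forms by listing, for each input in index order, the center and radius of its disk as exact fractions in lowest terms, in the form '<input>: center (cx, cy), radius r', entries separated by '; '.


equal; the common form is v1: center (1/2, 0), radius 1/9; v2: center (-9/40, -1/5), radius 1/450; v3: center (-11/40, -3/10), radius 1/120; v4: center (-83/360, -1/5), radius 1/450; v5: center (-1/4, -3/10), radius 1/100

In normal form, the first expression is v1: center (1/2, 0), radius 1/9; v2: center (-9/40, -1/5), radius 1/450; v3: center (-11/40, -3/10), radius 1/120; v4: center (-83/360, -1/5), radius 1/450; v5: center (-1/4, -3/10), radius 1/100
In normal form, the second expression is v1: center (1/2, 0), radius 1/9; v2: center (-9/40, -1/5), radius 1/450; v3: center (-11/40, -3/10), radius 1/120; v4: center (-83/360, -1/5), radius 1/450; v5: center (-1/4, -3/10), radius 1/100
Same normal form: equal.


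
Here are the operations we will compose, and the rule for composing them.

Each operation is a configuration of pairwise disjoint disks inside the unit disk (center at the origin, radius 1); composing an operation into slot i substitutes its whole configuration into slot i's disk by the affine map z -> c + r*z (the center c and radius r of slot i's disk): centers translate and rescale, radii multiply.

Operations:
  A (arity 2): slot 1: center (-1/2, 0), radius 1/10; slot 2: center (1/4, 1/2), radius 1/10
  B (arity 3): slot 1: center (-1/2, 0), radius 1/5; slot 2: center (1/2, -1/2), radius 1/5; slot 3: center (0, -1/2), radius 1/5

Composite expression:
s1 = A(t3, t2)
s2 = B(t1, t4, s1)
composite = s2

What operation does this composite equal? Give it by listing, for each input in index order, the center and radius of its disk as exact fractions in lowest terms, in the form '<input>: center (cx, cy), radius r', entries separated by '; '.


t1: center (-1/2, 0), radius 1/5; t2: center (1/20, -2/5), radius 1/50; t3: center (-1/10, -1/2), radius 1/50; t4: center (1/2, -1/2), radius 1/5

Nesting under B composes maps z -> c + r*z down each t-path.
t1: after 1 affine step, its disk has center (-1/2, 0), radius 1/5
t4: after 1 affine step, its disk has center (1/2, -1/2), radius 1/5
t3: after 2 affine steps, its disk has center (-1/10, -1/2), radius 1/50
t2: after 2 affine steps, its disk has center (1/20, -2/5), radius 1/50


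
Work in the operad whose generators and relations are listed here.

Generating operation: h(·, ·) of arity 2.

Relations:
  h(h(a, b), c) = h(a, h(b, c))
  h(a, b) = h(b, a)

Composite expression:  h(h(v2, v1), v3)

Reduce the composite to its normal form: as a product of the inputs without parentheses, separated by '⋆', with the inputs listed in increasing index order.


v1 ⋆ v2 ⋆ v3


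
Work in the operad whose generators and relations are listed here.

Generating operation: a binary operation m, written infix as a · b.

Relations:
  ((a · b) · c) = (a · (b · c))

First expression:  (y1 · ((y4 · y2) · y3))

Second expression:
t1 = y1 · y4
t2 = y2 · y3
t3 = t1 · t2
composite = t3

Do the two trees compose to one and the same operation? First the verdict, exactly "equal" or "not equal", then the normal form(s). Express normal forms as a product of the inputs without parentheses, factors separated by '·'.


The first expression, normalized: y1 · y4 · y2 · y3
The second expression, normalized: y1 · y4 · y2 · y3
Same normal form: equal.

equal — both sides give y1 · y4 · y2 · y3


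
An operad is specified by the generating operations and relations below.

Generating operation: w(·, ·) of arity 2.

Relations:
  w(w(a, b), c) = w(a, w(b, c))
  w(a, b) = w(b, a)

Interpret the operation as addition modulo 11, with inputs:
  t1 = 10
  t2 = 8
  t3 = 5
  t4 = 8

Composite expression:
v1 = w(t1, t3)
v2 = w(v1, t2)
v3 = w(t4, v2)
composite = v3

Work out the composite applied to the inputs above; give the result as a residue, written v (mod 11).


9 (mod 11)

w(t1, t3) = 4
w(w(t1, t3), t2) = 1
w(t4, w(w(t1, t3), t2)) = 9


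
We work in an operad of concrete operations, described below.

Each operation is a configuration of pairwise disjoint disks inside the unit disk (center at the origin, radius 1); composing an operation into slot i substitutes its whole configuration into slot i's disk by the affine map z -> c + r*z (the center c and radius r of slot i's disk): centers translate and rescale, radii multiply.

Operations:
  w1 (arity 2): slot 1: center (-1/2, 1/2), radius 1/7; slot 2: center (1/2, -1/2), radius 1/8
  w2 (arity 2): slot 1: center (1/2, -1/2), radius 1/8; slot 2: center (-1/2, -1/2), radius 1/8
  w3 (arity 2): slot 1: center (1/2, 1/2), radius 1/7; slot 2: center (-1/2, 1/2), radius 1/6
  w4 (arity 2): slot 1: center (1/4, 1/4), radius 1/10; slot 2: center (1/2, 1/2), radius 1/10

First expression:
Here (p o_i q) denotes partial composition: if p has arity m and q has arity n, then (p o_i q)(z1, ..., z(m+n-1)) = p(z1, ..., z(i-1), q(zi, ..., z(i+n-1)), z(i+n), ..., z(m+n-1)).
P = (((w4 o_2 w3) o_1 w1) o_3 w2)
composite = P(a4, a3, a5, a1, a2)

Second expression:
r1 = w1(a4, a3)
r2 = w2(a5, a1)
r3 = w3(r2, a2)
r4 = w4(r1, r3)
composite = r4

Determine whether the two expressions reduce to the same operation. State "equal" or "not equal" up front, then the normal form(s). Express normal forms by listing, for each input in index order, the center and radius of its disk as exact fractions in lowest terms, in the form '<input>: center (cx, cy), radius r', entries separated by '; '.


The first expression, normalized: a1: center (19/35, 19/35), radius 1/560; a2: center (9/20, 11/20), radius 1/60; a3: center (3/10, 1/5), radius 1/80; a4: center (1/5, 3/10), radius 1/70; a5: center (39/70, 19/35), radius 1/560
The second expression, normalized: a1: center (19/35, 19/35), radius 1/560; a2: center (9/20, 11/20), radius 1/60; a3: center (3/10, 1/5), radius 1/80; a4: center (1/5, 3/10), radius 1/70; a5: center (39/70, 19/35), radius 1/560
The normal forms match — equal.

equal: each reduces to a1: center (19/35, 19/35), radius 1/560; a2: center (9/20, 11/20), radius 1/60; a3: center (3/10, 1/5), radius 1/80; a4: center (1/5, 3/10), radius 1/70; a5: center (39/70, 19/35), radius 1/560


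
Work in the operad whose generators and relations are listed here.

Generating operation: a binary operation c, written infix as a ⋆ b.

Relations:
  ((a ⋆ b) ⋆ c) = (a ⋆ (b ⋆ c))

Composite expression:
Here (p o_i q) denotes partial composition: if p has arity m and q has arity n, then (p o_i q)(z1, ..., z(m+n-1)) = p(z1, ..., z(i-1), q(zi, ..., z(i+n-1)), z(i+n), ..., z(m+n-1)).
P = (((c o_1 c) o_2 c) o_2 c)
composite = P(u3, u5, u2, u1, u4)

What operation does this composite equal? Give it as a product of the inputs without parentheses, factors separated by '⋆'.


u3 ⋆ u5 ⋆ u2 ⋆ u1 ⋆ u4


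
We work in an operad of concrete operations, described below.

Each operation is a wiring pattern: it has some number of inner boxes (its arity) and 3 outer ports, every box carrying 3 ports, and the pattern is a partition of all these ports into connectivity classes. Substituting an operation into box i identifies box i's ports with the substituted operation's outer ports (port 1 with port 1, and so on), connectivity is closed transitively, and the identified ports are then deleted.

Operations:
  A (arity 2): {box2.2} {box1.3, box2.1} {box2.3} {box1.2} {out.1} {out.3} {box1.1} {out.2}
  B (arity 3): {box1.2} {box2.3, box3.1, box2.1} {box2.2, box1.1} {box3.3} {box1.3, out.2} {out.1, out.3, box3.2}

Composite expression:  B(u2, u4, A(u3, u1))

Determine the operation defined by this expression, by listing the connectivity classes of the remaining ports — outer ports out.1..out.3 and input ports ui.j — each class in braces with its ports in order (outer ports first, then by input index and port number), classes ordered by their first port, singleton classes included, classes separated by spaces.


{out.1, out.3} {out.2, u2.3} {u1.1, u3.3} {u1.2} {u1.3} {u2.1, u4.2} {u2.2} {u3.1} {u3.2} {u4.1, u4.3}

Two ports join when wires chain via B-identified ports.
through A, on inputs (u3, u1): {out.1} {out.2} {out.3} {u1.1, u3.3} {u1.2} {u1.3} {u3.1} {u3.2} (out.j = stage outer ports)
through B, on inputs (u2, u4, u3, u1): {out.1, out.3} {out.2, u2.3} {u1.1, u3.3} {u1.2} {u1.3} {u2.1, u4.2} {u2.2} {u3.1} {u3.2} {u4.1, u4.3} (out.j = stage outer ports)


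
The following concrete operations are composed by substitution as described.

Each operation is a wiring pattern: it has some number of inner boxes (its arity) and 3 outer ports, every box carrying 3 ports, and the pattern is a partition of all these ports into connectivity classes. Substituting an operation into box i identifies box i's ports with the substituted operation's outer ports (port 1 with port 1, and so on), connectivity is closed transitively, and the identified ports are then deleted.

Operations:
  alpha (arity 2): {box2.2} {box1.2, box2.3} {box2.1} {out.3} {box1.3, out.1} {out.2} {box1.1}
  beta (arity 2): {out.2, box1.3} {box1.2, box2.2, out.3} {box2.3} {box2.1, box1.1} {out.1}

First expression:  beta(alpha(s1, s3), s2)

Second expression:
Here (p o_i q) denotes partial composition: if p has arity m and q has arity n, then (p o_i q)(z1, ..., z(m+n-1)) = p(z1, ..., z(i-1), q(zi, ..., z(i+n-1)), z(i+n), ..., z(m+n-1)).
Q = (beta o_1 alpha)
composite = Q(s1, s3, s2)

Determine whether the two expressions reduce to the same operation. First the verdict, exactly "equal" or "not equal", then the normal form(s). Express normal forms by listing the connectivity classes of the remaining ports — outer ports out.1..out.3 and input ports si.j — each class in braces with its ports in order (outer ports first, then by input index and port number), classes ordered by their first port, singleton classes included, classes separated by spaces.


equal; the common form is {out.1} {out.2} {out.3, s2.2} {s1.1} {s1.2, s3.3} {s1.3, s2.1} {s2.3} {s3.1} {s3.2}

Reducing the first expression gives {out.1} {out.2} {out.3, s2.2} {s1.1} {s1.2, s3.3} {s1.3, s2.1} {s2.3} {s3.1} {s3.2}
Reducing the second expression gives {out.1} {out.2} {out.3, s2.2} {s1.1} {s1.2, s3.3} {s1.3, s2.1} {s2.3} {s3.1} {s3.2}
Identical normal forms: equal.


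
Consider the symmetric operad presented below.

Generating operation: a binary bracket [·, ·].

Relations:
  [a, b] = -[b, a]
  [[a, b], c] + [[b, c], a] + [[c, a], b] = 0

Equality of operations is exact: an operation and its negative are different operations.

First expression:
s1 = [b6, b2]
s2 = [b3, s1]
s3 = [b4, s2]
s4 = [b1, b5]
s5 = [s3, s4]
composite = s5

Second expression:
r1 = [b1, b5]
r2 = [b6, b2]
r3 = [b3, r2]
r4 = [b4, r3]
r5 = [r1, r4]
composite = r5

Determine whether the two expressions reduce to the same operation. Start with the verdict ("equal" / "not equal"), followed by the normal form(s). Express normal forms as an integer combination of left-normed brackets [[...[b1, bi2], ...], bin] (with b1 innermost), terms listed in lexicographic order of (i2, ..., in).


not equal; first: [[[[[b1, b5], b2], b6], b3], b4] - [[[[[b1, b5], b3], b2], b6], b4] + [[[[[b1, b5], b3], b6], b2], b4] - [[[[[b1, b5], b4], b2], b6], b3] + [[[[[b1, b5], b4], b3], b2], b6] - [[[[[b1, b5], b4], b3], b6], b2] + [[[[[b1, b5], b4], b6], b2], b3] - [[[[[b1, b5], b6], b2], b3], b4]; second: -[[[[[b1, b5], b2], b6], b3], b4] + [[[[[b1, b5], b3], b2], b6], b4] - [[[[[b1, b5], b3], b6], b2], b4] + [[[[[b1, b5], b4], b2], b6], b3] - [[[[[b1, b5], b4], b3], b2], b6] + [[[[[b1, b5], b4], b3], b6], b2] - [[[[[b1, b5], b4], b6], b2], b3] + [[[[[b1, b5], b6], b2], b3], b4]

In normal form, the first expression is [[[[[b1, b5], b2], b6], b3], b4] - [[[[[b1, b5], b3], b2], b6], b4] + [[[[[b1, b5], b3], b6], b2], b4] - [[[[[b1, b5], b4], b2], b6], b3] + [[[[[b1, b5], b4], b3], b2], b6] - [[[[[b1, b5], b4], b3], b6], b2] + [[[[[b1, b5], b4], b6], b2], b3] - [[[[[b1, b5], b6], b2], b3], b4]
In normal form, the second expression is -[[[[[b1, b5], b2], b6], b3], b4] + [[[[[b1, b5], b3], b2], b6], b4] - [[[[[b1, b5], b3], b6], b2], b4] + [[[[[b1, b5], b4], b2], b6], b3] - [[[[[b1, b5], b4], b3], b2], b6] + [[[[[b1, b5], b4], b3], b6], b2] - [[[[[b1, b5], b4], b6], b2], b3] + [[[[[b1, b5], b6], b2], b3], b4]
Distinct normal forms: not equal.


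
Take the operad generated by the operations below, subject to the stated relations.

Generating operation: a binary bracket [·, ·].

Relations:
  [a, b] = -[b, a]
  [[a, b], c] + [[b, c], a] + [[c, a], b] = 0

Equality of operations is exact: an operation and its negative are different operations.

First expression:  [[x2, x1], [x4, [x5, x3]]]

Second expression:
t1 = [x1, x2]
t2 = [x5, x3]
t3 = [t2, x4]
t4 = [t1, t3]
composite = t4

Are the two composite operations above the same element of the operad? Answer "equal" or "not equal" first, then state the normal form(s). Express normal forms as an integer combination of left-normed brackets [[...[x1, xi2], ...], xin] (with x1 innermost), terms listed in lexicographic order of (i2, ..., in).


equal; both compose to -[[[[x1, x2], x3], x5], x4] + [[[[x1, x2], x4], x3], x5] - [[[[x1, x2], x4], x5], x3] + [[[[x1, x2], x5], x3], x4]

Reducing the first expression gives -[[[[x1, x2], x3], x5], x4] + [[[[x1, x2], x4], x3], x5] - [[[[x1, x2], x4], x5], x3] + [[[[x1, x2], x5], x3], x4]
Reducing the second expression gives -[[[[x1, x2], x3], x5], x4] + [[[[x1, x2], x4], x3], x5] - [[[[x1, x2], x4], x5], x3] + [[[[x1, x2], x5], x3], x4]
Both agree, so they are equal.


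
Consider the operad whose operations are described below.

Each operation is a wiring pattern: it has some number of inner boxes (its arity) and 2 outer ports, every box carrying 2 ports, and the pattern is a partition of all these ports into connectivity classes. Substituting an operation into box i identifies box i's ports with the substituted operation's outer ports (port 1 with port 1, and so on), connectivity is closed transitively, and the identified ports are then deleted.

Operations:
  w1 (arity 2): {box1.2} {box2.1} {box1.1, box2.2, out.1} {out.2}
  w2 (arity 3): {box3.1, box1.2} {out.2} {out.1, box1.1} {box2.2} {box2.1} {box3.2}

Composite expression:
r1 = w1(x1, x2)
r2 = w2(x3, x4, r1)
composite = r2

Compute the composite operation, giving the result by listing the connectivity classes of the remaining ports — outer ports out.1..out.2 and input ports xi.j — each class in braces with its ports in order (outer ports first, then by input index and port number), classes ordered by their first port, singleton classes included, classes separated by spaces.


{out.1, x3.1} {out.2} {x1.1, x2.2, x3.2} {x1.2} {x2.1} {x4.1} {x4.2}


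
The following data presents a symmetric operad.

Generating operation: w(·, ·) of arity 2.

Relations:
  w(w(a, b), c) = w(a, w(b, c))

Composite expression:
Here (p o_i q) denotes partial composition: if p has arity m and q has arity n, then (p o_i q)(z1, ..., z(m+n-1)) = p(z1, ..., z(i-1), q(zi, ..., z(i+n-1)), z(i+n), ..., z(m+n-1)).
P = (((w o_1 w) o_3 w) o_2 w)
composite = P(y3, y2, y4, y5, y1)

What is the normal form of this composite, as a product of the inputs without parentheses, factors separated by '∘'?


y3 ∘ y2 ∘ y4 ∘ y5 ∘ y1

Associativity of w dissolves the nesting; only the y-input order survives.
w(y2, y4) linearizes to y2 ∘ y4
w(y3, w(y2, y4)) linearizes to y3 ∘ y2 ∘ y4
w(y5, y1) linearizes to y5 ∘ y1
w(w(y3, w(y2, y4)), w(y5, y1)) linearizes to y3 ∘ y2 ∘ y4 ∘ y5 ∘ y1


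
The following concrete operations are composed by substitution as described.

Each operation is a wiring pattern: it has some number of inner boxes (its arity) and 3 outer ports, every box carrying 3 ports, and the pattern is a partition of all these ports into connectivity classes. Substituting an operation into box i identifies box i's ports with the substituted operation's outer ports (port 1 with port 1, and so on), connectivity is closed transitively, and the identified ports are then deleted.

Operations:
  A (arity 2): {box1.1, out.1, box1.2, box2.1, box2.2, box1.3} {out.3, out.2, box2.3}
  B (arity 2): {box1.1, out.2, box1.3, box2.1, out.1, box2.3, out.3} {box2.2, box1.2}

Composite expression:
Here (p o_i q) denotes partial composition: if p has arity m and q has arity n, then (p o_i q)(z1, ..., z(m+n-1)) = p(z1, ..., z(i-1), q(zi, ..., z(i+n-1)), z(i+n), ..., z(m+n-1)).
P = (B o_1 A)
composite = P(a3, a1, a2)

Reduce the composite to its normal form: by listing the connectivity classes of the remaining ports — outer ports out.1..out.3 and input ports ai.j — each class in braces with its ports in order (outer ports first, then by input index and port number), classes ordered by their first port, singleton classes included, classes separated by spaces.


{out.1, out.2, out.3, a1.1, a1.2, a1.3, a2.1, a2.2, a2.3, a3.1, a3.2, a3.3}

Substituting into B glues patterns; closure does the rest.
the subtree at A composes to {out.1, a1.1, a1.2, a3.1, a3.2, a3.3} {out.2, out.3, a1.3} on (a3, a1); out.j = own outer ports
the subtree at B composes to {out.1, out.2, out.3, a1.1, a1.2, a1.3, a2.1, a2.2, a2.3, a3.1, a3.2, a3.3} on (a3, a1, a2); out.j = own outer ports


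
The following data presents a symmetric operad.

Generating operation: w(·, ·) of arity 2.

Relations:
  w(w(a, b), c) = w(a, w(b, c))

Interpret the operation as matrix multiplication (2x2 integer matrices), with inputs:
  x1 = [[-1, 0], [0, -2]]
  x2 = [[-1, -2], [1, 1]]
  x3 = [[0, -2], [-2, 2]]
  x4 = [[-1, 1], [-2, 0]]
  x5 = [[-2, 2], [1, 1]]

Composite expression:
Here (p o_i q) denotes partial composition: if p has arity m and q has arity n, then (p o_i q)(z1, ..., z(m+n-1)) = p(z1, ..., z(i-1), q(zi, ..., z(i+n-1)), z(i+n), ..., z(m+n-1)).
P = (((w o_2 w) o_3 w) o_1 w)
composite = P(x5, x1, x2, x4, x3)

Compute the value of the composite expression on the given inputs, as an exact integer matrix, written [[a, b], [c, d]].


w(x5, x1) = [[2, -4], [-1, -2]]
w(x4, x3) = [[-2, 4], [0, 4]]
w(x2, w(x4, x3)) = [[2, -12], [-2, 8]]
w(w(x5, x1), w(x2, w(x4, x3))) = [[12, -56], [2, -4]]

[[12, -56], [2, -4]]


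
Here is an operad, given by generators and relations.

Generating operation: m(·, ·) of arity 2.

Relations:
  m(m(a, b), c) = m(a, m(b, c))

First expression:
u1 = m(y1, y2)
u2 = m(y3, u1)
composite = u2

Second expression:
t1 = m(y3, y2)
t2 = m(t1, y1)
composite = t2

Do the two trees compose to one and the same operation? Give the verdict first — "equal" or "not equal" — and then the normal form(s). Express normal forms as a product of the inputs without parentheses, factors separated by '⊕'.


not equal; the first gives y3 ⊕ y1 ⊕ y2 and the second y3 ⊕ y2 ⊕ y1

The first expression reduces to y3 ⊕ y1 ⊕ y2
The second expression reduces to y3 ⊕ y2 ⊕ y1
The normal forms differ: not equal.


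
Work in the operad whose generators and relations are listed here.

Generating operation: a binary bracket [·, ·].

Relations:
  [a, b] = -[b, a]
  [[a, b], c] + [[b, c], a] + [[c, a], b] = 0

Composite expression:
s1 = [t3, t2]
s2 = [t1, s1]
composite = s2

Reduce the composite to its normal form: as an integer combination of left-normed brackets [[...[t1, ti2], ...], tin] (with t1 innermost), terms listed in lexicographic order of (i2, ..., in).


-[[t1, t2], t3] + [[t1, t3], t2]

Skip Jacobi rewriting: expand, keep t1-initial words, read off terms.
Composite bracket: [t1, [t3, t2]]
Each bracket splits as ab - ba, giving 4 signed words (2^2 = 4).
Keep just the words that open with t1:
  sign of t1t2t3 is -1, so it contributes -[[t1, t2], t3]
  sign of t1t3t2 is +1, so it contributes +[[t1, t3], t2]


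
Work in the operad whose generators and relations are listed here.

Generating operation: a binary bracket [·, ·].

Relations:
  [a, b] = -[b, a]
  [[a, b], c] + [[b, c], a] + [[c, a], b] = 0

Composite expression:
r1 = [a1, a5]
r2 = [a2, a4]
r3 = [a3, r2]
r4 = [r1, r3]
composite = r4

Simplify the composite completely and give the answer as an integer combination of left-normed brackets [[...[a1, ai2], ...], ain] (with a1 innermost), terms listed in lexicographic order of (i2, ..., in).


-[[[[a1, a5], a2], a4], a3] + [[[[a1, a5], a3], a2], a4] - [[[[a1, a5], a3], a4], a2] + [[[[a1, a5], a4], a2], a3]

Skip Jacobi rewriting: expand, keep a1-initial words, read off terms.
Composite bracket: [[a1, a5], [a3, [a2, a4]]]
Each bracket splits as ab - ba, giving 16 signed words (2^4 = 16).
Only words starting with a1 matter:
  a1a5a2a4a3 (sign -1) contributes -[[[[a1, a5], a2], a4], a3]
  a1a5a3a2a4 (sign +1) contributes +[[[[a1, a5], a3], a2], a4]
  a1a5a3a4a2 (sign -1) contributes -[[[[a1, a5], a3], a4], a2]
  a1a5a4a2a3 (sign +1) contributes +[[[[a1, a5], a4], a2], a3]


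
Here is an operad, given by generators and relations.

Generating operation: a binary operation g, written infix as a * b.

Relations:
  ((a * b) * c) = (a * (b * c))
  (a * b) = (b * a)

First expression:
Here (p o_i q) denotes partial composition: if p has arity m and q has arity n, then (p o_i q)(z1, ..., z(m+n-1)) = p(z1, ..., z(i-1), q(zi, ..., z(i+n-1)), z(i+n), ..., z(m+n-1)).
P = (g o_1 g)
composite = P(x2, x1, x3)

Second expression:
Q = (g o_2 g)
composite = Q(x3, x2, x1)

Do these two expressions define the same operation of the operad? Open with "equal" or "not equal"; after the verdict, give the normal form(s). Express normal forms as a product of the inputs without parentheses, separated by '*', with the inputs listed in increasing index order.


equal; the common form is x1 * x2 * x3

The first composite normalizes to x1 * x2 * x3
The second composite normalizes to x1 * x2 * x3
One common form — equal.


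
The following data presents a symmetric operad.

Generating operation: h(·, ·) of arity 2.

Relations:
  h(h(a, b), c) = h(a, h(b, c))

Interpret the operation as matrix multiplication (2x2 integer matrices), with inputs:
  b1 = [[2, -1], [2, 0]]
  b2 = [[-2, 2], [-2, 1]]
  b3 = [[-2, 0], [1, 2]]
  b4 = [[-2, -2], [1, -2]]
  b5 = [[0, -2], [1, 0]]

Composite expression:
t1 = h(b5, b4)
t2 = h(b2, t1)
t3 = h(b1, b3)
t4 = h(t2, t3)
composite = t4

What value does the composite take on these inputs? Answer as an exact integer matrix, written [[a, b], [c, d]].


[[48, 0], [30, -4]]

h(b5, b4) = [[-2, 4], [-2, -2]]
h(b2, h(b5, b4)) = [[0, -12], [2, -10]]
h(b1, b3) = [[-5, -2], [-4, 0]]
h(h(b2, h(b5, b4)), h(b1, b3)) = [[48, 0], [30, -4]]


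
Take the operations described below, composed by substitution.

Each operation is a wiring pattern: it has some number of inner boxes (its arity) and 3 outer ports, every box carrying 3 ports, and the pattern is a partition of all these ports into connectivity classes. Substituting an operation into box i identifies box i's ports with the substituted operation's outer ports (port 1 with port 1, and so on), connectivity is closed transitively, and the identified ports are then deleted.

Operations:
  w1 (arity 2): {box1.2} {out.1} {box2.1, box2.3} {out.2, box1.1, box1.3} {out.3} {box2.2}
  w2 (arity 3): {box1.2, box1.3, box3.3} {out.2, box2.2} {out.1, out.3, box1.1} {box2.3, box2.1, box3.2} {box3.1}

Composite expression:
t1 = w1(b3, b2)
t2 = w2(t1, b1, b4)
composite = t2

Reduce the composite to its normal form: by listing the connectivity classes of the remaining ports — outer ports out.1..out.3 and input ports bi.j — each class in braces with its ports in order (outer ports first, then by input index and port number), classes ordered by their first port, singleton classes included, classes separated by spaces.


Reachability decides: close wires over w2-identified ports.
w1 over (b3, b2) gives {out.1} {out.2, b3.1, b3.3} {out.3} {b2.1, b2.3} {b2.2} {b3.2}, out.j being that stage's outer ports
w2 over (b3, b2, b1, b4) gives {out.1, out.3} {out.2, b1.2} {b1.1, b1.3, b4.2} {b2.1, b2.3} {b2.2} {b3.1, b3.3, b4.3} {b3.2} {b4.1}, out.j being that stage's outer ports

{out.1, out.3} {out.2, b1.2} {b1.1, b1.3, b4.2} {b2.1, b2.3} {b2.2} {b3.1, b3.3, b4.3} {b3.2} {b4.1}


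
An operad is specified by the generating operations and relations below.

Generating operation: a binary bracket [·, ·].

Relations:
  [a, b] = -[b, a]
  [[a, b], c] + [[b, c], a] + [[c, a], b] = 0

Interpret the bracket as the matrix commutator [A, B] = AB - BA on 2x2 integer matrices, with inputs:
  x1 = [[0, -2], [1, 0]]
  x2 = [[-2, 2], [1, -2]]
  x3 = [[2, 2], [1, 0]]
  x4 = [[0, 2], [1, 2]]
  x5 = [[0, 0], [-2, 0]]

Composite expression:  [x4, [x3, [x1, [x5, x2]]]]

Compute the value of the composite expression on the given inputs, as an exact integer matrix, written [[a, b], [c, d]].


[x5, x2] = [[4, 0], [0, -4]]
[x1, [x5, x2]] = [[0, 16], [8, 0]]
[x3, [x1, [x5, x2]]] = [[0, 32], [-16, 0]]
[x4, [x3, [x1, [x5, x2]]]] = [[-64, -64], [-32, 64]]

[[-64, -64], [-32, 64]]


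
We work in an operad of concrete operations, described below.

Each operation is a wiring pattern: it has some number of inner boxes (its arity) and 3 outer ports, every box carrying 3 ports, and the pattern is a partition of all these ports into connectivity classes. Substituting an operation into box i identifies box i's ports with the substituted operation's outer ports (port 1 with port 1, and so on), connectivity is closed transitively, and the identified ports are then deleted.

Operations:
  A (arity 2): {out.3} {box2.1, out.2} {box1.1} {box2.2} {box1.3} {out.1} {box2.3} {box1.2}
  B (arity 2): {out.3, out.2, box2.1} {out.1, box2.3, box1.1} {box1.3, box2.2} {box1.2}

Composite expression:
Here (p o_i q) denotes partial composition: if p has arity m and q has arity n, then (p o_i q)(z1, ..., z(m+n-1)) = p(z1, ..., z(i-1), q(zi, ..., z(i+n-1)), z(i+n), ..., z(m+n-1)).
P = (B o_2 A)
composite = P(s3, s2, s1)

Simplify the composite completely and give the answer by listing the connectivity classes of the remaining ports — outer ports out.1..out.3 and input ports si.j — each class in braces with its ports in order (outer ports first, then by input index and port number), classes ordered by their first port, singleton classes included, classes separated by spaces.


{out.1, s3.1} {out.2, out.3} {s1.1, s3.3} {s1.2} {s1.3} {s2.1} {s2.2} {s2.3} {s3.2}

Connectivity passes through glued B-boundaries; trace each wire chain.
composing A on (s2, s1), with out.j its own outer ports: {out.1} {out.2, s1.1} {out.3} {s1.2} {s1.3} {s2.1} {s2.2} {s2.3}
composing B on (s3, s2, s1), with out.j its own outer ports: {out.1, s3.1} {out.2, out.3} {s1.1, s3.3} {s1.2} {s1.3} {s2.1} {s2.2} {s2.3} {s3.2}


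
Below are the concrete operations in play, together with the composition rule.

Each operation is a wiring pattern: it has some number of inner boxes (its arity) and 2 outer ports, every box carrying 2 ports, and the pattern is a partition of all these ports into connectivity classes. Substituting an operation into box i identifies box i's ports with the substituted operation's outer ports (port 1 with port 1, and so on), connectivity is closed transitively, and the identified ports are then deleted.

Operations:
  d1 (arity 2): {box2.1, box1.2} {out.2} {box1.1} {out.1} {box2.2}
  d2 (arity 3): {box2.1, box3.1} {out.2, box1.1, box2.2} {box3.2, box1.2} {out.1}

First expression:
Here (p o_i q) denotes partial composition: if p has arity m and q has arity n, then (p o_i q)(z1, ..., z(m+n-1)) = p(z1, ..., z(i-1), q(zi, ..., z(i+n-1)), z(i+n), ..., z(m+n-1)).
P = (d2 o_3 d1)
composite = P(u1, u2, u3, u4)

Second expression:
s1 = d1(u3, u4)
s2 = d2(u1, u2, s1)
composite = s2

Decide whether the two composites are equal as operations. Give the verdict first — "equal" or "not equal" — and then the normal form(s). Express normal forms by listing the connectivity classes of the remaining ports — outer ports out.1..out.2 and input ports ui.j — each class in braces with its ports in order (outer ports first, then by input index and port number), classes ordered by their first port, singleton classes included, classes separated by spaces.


equal — both sides give {out.1} {out.2, u1.1, u2.2} {u1.2} {u2.1} {u3.1} {u3.2, u4.1} {u4.2}

The first expression reduces to {out.1} {out.2, u1.1, u2.2} {u1.2} {u2.1} {u3.1} {u3.2, u4.1} {u4.2}
The second expression reduces to {out.1} {out.2, u1.1, u2.2} {u1.2} {u2.1} {u3.1} {u3.2, u4.1} {u4.2}
Both agree, so they are equal.


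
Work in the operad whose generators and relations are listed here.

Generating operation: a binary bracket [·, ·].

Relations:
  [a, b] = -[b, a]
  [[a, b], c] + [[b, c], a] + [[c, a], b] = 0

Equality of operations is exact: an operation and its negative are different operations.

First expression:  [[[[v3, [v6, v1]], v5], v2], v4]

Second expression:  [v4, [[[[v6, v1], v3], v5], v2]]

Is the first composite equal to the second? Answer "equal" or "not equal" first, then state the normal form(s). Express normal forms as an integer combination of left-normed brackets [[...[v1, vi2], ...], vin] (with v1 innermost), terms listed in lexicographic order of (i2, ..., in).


equal; both compose to [[[[[v1, v6], v3], v5], v2], v4]

In normal form, the first expression is [[[[[v1, v6], v3], v5], v2], v4]
In normal form, the second expression is [[[[[v1, v6], v3], v5], v2], v4]
Both agree, so they are equal.


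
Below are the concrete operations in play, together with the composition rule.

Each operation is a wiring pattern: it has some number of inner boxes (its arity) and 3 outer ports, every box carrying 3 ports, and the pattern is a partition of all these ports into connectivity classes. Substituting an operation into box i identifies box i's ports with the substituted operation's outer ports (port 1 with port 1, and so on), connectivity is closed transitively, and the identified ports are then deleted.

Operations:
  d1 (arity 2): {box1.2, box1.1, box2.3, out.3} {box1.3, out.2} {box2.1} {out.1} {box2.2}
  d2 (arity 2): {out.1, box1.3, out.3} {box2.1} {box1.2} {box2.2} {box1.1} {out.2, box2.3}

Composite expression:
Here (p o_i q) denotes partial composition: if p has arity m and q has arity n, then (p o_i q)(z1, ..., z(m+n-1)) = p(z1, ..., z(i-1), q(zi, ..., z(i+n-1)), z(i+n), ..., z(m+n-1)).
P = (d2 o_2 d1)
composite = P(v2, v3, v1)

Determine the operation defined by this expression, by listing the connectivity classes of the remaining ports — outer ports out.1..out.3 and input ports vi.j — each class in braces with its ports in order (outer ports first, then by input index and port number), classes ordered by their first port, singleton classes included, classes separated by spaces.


Reachability decides: close wires over d2-identified ports.
after d1, the pattern on (v3, v1) reads {out.1} {out.2, v3.3} {out.3, v1.3, v3.1, v3.2} {v1.1} {v1.2} (out.j = its outer ports)
after d2, the pattern on (v2, v3, v1) reads {out.1, out.3, v2.3} {out.2, v1.3, v3.1, v3.2} {v1.1} {v1.2} {v2.1} {v2.2} {v3.3} (out.j = its outer ports)

{out.1, out.3, v2.3} {out.2, v1.3, v3.1, v3.2} {v1.1} {v1.2} {v2.1} {v2.2} {v3.3}


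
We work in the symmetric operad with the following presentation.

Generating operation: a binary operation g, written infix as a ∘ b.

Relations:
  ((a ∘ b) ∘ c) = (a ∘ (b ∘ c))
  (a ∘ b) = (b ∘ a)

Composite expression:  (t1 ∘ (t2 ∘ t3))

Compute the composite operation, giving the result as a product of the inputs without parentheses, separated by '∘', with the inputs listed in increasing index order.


t1 ∘ t2 ∘ t3

With g associative and commutative, the t-input set is all that matters.
(t2 ∘ t3) collapses to t2 ∘ t3
(t1 ∘ (t2 ∘ t3)) collapses to t1 ∘ t2 ∘ t3
rearranged into index order: t1 ∘ t2 ∘ t3


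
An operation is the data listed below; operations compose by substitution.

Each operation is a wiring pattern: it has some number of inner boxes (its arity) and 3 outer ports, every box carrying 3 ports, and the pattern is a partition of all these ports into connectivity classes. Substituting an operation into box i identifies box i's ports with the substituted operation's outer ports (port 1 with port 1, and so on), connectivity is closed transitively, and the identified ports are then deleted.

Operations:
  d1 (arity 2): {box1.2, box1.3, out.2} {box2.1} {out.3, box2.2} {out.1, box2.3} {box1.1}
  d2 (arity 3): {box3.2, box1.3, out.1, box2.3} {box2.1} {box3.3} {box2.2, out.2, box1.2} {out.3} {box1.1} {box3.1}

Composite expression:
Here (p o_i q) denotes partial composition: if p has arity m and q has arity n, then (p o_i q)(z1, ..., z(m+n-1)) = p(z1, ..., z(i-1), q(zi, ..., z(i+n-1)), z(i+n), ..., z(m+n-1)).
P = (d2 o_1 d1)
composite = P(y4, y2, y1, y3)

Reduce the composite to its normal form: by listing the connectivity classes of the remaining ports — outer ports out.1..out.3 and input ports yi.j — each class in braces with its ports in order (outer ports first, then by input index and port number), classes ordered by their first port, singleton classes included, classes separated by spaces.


{out.1, y1.3, y2.2, y3.2} {out.2, y1.2, y4.2, y4.3} {out.3} {y1.1} {y2.1} {y2.3} {y3.1} {y3.3} {y4.1}

Reachability decides: close wires over d2-identified ports.
d1 over (y4, y2) gives {out.1, y2.3} {out.2, y4.2, y4.3} {out.3, y2.2} {y2.1} {y4.1}, out.j being that stage's outer ports
d2 over (y4, y2, y1, y3) gives {out.1, y1.3, y2.2, y3.2} {out.2, y1.2, y4.2, y4.3} {out.3} {y1.1} {y2.1} {y2.3} {y3.1} {y3.3} {y4.1}, out.j being that stage's outer ports


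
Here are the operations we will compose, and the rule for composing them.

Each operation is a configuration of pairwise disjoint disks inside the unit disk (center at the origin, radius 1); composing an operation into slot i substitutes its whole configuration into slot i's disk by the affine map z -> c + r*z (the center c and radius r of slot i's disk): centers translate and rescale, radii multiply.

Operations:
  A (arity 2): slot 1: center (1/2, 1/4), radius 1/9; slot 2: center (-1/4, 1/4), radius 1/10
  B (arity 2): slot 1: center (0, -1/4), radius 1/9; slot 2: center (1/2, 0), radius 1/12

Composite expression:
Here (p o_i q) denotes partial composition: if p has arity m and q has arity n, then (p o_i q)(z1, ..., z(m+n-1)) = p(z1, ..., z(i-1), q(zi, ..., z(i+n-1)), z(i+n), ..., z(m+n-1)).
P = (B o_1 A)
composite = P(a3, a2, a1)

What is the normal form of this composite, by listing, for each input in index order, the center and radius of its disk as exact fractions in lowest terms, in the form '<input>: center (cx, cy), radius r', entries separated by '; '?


Only the slot chain above each a matters under B; compose those maps.
input a3: composing its 2 substitution steps yields center (1/18, -2/9), radius 1/81
input a2: composing its 2 substitution steps yields center (-1/36, -2/9), radius 1/90
input a1: composing its 1 substitution step yields center (1/2, 0), radius 1/12

a1: center (1/2, 0), radius 1/12; a2: center (-1/36, -2/9), radius 1/90; a3: center (1/18, -2/9), radius 1/81


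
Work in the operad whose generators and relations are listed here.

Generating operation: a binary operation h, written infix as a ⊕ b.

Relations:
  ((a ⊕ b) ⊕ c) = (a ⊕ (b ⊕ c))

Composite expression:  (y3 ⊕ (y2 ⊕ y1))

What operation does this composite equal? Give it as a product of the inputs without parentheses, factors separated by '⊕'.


All parenthesizations of h agree; list the y-inputs left to right.
(y2 ⊕ y1) linearizes to y2 ⊕ y1
(y3 ⊕ (y2 ⊕ y1)) linearizes to y3 ⊕ y2 ⊕ y1

y3 ⊕ y2 ⊕ y1


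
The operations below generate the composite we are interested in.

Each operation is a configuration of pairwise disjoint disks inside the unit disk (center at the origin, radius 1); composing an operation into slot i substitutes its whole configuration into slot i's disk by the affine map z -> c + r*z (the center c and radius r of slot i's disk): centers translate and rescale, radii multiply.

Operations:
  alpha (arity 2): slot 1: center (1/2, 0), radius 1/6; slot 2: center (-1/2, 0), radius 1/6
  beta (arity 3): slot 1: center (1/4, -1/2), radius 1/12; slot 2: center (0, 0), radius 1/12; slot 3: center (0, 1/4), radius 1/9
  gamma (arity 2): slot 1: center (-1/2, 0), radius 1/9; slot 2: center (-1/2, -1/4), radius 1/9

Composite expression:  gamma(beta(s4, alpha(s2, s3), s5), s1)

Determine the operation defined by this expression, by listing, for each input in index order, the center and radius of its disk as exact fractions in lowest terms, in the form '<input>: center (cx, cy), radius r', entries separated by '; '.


Each s-disk chains the slot maps above it in gamma; radii multiply.
input s4: composing its 2 substitution steps yields center (-17/36, -1/18), radius 1/108
input s2: composing its 3 substitution steps yields center (-107/216, 0), radius 1/648
input s3: composing its 3 substitution steps yields center (-109/216, 0), radius 1/648
input s5: composing its 2 substitution steps yields center (-1/2, 1/36), radius 1/81
input s1: composing its 1 substitution step yields center (-1/2, -1/4), radius 1/9

s1: center (-1/2, -1/4), radius 1/9; s2: center (-107/216, 0), radius 1/648; s3: center (-109/216, 0), radius 1/648; s4: center (-17/36, -1/18), radius 1/108; s5: center (-1/2, 1/36), radius 1/81


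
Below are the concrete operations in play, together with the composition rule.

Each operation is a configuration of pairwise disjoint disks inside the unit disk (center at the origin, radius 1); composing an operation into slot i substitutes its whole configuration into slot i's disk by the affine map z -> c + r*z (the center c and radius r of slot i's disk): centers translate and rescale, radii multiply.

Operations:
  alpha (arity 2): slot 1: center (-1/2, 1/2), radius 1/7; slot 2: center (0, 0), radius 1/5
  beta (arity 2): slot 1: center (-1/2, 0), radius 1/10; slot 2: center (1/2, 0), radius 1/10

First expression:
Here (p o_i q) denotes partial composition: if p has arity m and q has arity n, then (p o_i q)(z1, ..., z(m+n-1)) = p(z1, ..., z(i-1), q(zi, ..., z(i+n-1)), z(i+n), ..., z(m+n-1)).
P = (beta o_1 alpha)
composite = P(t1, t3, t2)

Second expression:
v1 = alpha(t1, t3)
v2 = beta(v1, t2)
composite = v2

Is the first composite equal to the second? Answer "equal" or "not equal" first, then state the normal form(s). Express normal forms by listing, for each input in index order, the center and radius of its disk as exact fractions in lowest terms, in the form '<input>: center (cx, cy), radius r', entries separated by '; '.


The first expression reduces to t1: center (-11/20, 1/20), radius 1/70; t2: center (1/2, 0), radius 1/10; t3: center (-1/2, 0), radius 1/50
The second expression reduces to t1: center (-11/20, 1/20), radius 1/70; t2: center (1/2, 0), radius 1/10; t3: center (-1/2, 0), radius 1/50
The normal forms match — equal.

equal; both compose to t1: center (-11/20, 1/20), radius 1/70; t2: center (1/2, 0), radius 1/10; t3: center (-1/2, 0), radius 1/50
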